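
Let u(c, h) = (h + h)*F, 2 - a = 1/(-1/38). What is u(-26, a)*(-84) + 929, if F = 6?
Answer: -39391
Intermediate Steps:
a = 40 (a = 2 - 1/((-1/38)) = 2 - 1/((-1*1/38)) = 2 - 1/(-1/38) = 2 - 1*(-38) = 2 + 38 = 40)
u(c, h) = 12*h (u(c, h) = (h + h)*6 = (2*h)*6 = 12*h)
u(-26, a)*(-84) + 929 = (12*40)*(-84) + 929 = 480*(-84) + 929 = -40320 + 929 = -39391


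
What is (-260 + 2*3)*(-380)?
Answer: 96520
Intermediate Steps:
(-260 + 2*3)*(-380) = (-260 + 6)*(-380) = -254*(-380) = 96520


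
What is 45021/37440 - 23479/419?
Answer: -286729987/5229120 ≈ -54.833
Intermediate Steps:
45021/37440 - 23479/419 = 45021*(1/37440) - 23479*1/419 = 15007/12480 - 23479/419 = -286729987/5229120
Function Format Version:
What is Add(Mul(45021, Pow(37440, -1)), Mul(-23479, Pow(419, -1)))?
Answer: Rational(-286729987, 5229120) ≈ -54.833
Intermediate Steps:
Add(Mul(45021, Pow(37440, -1)), Mul(-23479, Pow(419, -1))) = Add(Mul(45021, Rational(1, 37440)), Mul(-23479, Rational(1, 419))) = Add(Rational(15007, 12480), Rational(-23479, 419)) = Rational(-286729987, 5229120)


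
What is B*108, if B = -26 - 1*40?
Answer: -7128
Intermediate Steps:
B = -66 (B = -26 - 40 = -66)
B*108 = -66*108 = -7128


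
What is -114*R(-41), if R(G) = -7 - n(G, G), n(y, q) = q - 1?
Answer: -3990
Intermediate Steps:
n(y, q) = -1 + q
R(G) = -6 - G (R(G) = -7 - (-1 + G) = -7 + (1 - G) = -6 - G)
-114*R(-41) = -114*(-6 - 1*(-41)) = -114*(-6 + 41) = -114*35 = -3990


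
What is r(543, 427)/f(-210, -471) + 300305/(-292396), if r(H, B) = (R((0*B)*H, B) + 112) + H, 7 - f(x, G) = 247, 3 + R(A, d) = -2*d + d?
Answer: -2297705/1169584 ≈ -1.9645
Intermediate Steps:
R(A, d) = -3 - d (R(A, d) = -3 + (-2*d + d) = -3 - d)
f(x, G) = -240 (f(x, G) = 7 - 1*247 = 7 - 247 = -240)
r(H, B) = 109 + H - B (r(H, B) = ((-3 - B) + 112) + H = (109 - B) + H = 109 + H - B)
r(543, 427)/f(-210, -471) + 300305/(-292396) = (109 + 543 - 1*427)/(-240) + 300305/(-292396) = (109 + 543 - 427)*(-1/240) + 300305*(-1/292396) = 225*(-1/240) - 300305/292396 = -15/16 - 300305/292396 = -2297705/1169584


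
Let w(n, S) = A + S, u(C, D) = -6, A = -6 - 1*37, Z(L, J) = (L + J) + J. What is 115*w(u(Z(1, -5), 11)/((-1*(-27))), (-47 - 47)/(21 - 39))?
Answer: -39100/9 ≈ -4344.4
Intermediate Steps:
Z(L, J) = L + 2*J (Z(L, J) = (J + L) + J = L + 2*J)
A = -43 (A = -6 - 37 = -43)
w(n, S) = -43 + S
115*w(u(Z(1, -5), 11)/((-1*(-27))), (-47 - 47)/(21 - 39)) = 115*(-43 + (-47 - 47)/(21 - 39)) = 115*(-43 - 94/(-18)) = 115*(-43 - 94*(-1/18)) = 115*(-43 + 47/9) = 115*(-340/9) = -39100/9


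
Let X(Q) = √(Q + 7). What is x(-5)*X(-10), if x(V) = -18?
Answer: -18*I*√3 ≈ -31.177*I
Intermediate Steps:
X(Q) = √(7 + Q)
x(-5)*X(-10) = -18*√(7 - 10) = -18*I*√3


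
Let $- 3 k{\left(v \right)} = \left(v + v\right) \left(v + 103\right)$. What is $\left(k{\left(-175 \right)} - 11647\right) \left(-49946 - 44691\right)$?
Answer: $1897187939$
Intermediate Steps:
$k{\left(v \right)} = - \frac{2 v \left(103 + v\right)}{3}$ ($k{\left(v \right)} = - \frac{\left(v + v\right) \left(v + 103\right)}{3} = - \frac{2 v \left(103 + v\right)}{3}$)
$\left(k{\left(-175 \right)} - 11647\right) \left(-49946 - 44691\right) = \left(\left(- \frac{2}{3}\right) \left(-175\right) \left(103 - 175\right) - 11647\right) \left(-49946 - 44691\right) = \left(\left(- \frac{2}{3}\right) \left(-175\right) \left(-72\right) - 11647\right) \left(-94637\right) = \left(-8400 - 11647\right) \left(-94637\right) = \left(-20047\right) \left(-94637\right) = 1897187939$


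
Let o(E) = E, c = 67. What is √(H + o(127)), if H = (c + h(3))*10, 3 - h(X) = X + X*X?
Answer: √707 ≈ 26.589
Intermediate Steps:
h(X) = 3 - X - X² (h(X) = 3 - (X + X*X) = 3 - (X + X²) = 3 + (-X - X²) = 3 - X - X²)
H = 580 (H = (67 + (3 - 1*3 - 1*3²))*10 = (67 + (3 - 3 - 1*9))*10 = (67 + (3 - 3 - 9))*10 = (67 - 9)*10 = 58*10 = 580)
√(H + o(127)) = √(580 + 127) = √707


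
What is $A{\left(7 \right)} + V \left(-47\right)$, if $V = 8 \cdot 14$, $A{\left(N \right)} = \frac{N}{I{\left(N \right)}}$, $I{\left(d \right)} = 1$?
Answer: $-5257$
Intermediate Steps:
$A{\left(N \right)} = N$ ($A{\left(N \right)} = \frac{N}{1} = N 1 = N$)
$V = 112$
$A{\left(7 \right)} + V \left(-47\right) = 7 + 112 \left(-47\right) = 7 - 5264 = -5257$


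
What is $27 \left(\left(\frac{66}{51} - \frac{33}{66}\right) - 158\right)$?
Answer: $- \frac{144315}{34} \approx -4244.6$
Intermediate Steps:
$27 \left(\left(\frac{66}{51} - \frac{33}{66}\right) - 158\right) = 27 \left(\left(66 \cdot \frac{1}{51} - \frac{1}{2}\right) - 158\right) = 27 \left(\left(\frac{22}{17} - \frac{1}{2}\right) - 158\right) = 27 \left(\frac{27}{34} - 158\right) = 27 \left(- \frac{5345}{34}\right) = - \frac{144315}{34}$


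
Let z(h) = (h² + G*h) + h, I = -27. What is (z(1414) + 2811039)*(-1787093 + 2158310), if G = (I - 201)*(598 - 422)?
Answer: -19276980677031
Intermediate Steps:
G = -40128 (G = (-27 - 201)*(598 - 422) = -228*176 = -40128)
z(h) = h² - 40127*h (z(h) = (h² - 40128*h) + h = h² - 40127*h)
(z(1414) + 2811039)*(-1787093 + 2158310) = (1414*(-40127 + 1414) + 2811039)*(-1787093 + 2158310) = (1414*(-38713) + 2811039)*371217 = (-54740182 + 2811039)*371217 = -51929143*371217 = -19276980677031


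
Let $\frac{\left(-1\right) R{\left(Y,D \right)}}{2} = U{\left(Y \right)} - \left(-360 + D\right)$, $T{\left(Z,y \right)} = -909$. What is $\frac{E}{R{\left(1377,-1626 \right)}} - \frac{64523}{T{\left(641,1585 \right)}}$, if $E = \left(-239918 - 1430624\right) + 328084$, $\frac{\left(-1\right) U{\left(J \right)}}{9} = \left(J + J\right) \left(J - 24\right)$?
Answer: $\frac{721023355565}{10160642016} \approx 70.962$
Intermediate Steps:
$U{\left(J \right)} = - 18 J \left(-24 + J\right)$ ($U{\left(J \right)} = - 9 \left(J + J\right) \left(J - 24\right) = - 9 \cdot 2 J \left(-24 + J\right) = - 18 J \left(-24 + J\right)$)
$E = -1342458$ ($E = -1670542 + 328084 = -1342458$)
$R{\left(Y,D \right)} = -720 + 2 D - 36 Y \left(24 - Y\right)$ ($R{\left(Y,D \right)} = - 2 \left(18 Y \left(24 - Y\right) - \left(-360 + D\right)\right) = - 2 \left(360 - D + 18 Y \left(24 - Y\right)\right) = -720 + 2 D - 36 Y \left(24 - Y\right)$)
$\frac{E}{R{\left(1377,-1626 \right)}} - \frac{64523}{T{\left(641,1585 \right)}} = - \frac{1342458}{-720 + 2 \left(-1626\right) + 36 \cdot 1377 \left(-24 + 1377\right)} - \frac{64523}{-909} = - \frac{1342458}{-720 - 3252 + 36 \cdot 1377 \cdot 1353} - - \frac{64523}{909} = - \frac{1342458}{-720 - 3252 + 67070916} + \frac{64523}{909} = - \frac{1342458}{67066944} + \frac{64523}{909} = \left(-1342458\right) \frac{1}{67066944} + \frac{64523}{909} = - \frac{223743}{11177824} + \frac{64523}{909} = \frac{721023355565}{10160642016}$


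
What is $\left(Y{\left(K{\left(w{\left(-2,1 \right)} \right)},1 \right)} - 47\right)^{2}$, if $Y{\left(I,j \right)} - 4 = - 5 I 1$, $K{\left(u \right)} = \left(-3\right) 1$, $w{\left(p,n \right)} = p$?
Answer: $784$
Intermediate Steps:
$K{\left(u \right)} = -3$
$Y{\left(I,j \right)} = 4 - 5 I$ ($Y{\left(I,j \right)} = 4 + - 5 I 1 = 4 - 5 I$)
$\left(Y{\left(K{\left(w{\left(-2,1 \right)} \right)},1 \right)} - 47\right)^{2} = \left(\left(4 - -15\right) - 47\right)^{2} = \left(\left(4 + 15\right) - 47\right)^{2} = \left(19 - 47\right)^{2} = \left(-28\right)^{2} = 784$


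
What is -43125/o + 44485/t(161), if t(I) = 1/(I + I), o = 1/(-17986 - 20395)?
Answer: 1669504795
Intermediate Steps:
o = -1/38381 (o = 1/(-38381) = -1/38381 ≈ -2.6055e-5)
t(I) = 1/(2*I)
-43125/o + 44485/t(161) = -43125/(-1/38381) + 44485/(((½)/161)) = -43125*(-38381) + 44485/(((½)*(1/161))) = 1655180625 + 44485/(1/322) = 1655180625 + 44485*322 = 1655180625 + 14324170 = 1669504795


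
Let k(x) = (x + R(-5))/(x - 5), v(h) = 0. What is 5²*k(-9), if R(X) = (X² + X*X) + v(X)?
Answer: -1025/14 ≈ -73.214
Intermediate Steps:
R(X) = 2*X² (R(X) = (X² + X*X) + 0 = (X² + X²) + 0 = 2*X² + 0 = 2*X²)
k(x) = (50 + x)/(-5 + x) (k(x) = (x + 2*(-5)²)/(x - 5) = (x + 2*25)/(-5 + x) = (x + 50)/(-5 + x) = (50 + x)/(-5 + x))
5²*k(-9) = 5²*((50 - 9)/(-5 - 9)) = 25*(41/(-14)) = 25*(-1/14*41) = 25*(-41/14) = -1025/14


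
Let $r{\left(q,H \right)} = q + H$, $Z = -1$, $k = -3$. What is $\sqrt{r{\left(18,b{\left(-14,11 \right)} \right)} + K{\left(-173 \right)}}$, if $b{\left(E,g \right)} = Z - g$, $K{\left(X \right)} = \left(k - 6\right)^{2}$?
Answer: $\sqrt{87} \approx 9.3274$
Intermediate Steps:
$K{\left(X \right)} = 81$ ($K{\left(X \right)} = \left(-3 - 6\right)^{2} = \left(-9\right)^{2} = 81$)
$b{\left(E,g \right)} = -1 - g$
$r{\left(q,H \right)} = H + q$
$\sqrt{r{\left(18,b{\left(-14,11 \right)} \right)} + K{\left(-173 \right)}} = \sqrt{\left(\left(-1 - 11\right) + 18\right) + 81} = \sqrt{\left(-12 + 18\right) + 81} = \sqrt{6 + 81} = \sqrt{87}$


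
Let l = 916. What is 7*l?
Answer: 6412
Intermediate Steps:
7*l = 7*916 = 6412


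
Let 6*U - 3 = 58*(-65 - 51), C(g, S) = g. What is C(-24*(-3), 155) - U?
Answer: 7157/6 ≈ 1192.8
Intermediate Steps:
U = -6725/6 (U = ½ + (58*(-65 - 51))/6 = ½ + (58*(-116))/6 = ½ + (⅙)*(-6728) = ½ - 3364/3 = -6725/6 ≈ -1120.8)
C(-24*(-3), 155) - U = -24*(-3) - 1*(-6725/6) = 72 + 6725/6 = 7157/6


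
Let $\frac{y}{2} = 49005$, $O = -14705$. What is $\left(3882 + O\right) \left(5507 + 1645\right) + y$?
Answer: $-77308086$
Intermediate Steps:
$y = 98010$ ($y = 2 \cdot 49005 = 98010$)
$\left(3882 + O\right) \left(5507 + 1645\right) + y = \left(3882 - 14705\right) \left(5507 + 1645\right) + 98010 = \left(-10823\right) 7152 + 98010 = -77406096 + 98010 = -77308086$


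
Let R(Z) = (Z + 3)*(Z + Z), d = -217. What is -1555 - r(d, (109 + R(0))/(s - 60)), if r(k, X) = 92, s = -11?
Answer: -1647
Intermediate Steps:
R(Z) = 2*Z*(3 + Z) (R(Z) = (3 + Z)*(2*Z) = 2*Z*(3 + Z))
-1555 - r(d, (109 + R(0))/(s - 60)) = -1555 - 1*92 = -1555 - 92 = -1647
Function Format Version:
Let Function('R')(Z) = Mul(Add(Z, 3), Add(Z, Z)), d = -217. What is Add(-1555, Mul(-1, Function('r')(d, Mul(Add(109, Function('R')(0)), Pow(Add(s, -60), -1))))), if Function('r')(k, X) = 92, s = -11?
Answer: -1647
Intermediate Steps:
Function('R')(Z) = Mul(2, Z, Add(3, Z)) (Function('R')(Z) = Mul(Add(3, Z), Mul(2, Z)) = Mul(2, Z, Add(3, Z)))
Add(-1555, Mul(-1, Function('r')(d, Mul(Add(109, Function('R')(0)), Pow(Add(s, -60), -1))))) = Add(-1555, Mul(-1, 92)) = Add(-1555, -92) = -1647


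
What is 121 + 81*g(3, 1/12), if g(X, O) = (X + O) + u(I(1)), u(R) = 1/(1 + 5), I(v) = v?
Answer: 1537/4 ≈ 384.25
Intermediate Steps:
u(R) = ⅙ (u(R) = 1/6 = ⅙)
g(X, O) = ⅙ + O + X (g(X, O) = (X + O) + ⅙ = (O + X) + ⅙ = ⅙ + O + X)
121 + 81*g(3, 1/12) = 121 + 81*(⅙ + 1/12 + 3) = 121 + 81*(13/4) = 121 + 1053/4 = 1537/4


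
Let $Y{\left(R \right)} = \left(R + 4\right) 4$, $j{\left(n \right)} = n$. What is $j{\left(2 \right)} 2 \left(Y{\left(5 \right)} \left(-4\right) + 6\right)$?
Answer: $-552$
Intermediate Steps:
$Y{\left(R \right)} = 16 + 4 R$ ($Y{\left(R \right)} = \left(4 + R\right) 4 = 16 + 4 R$)
$j{\left(2 \right)} 2 \left(Y{\left(5 \right)} \left(-4\right) + 6\right) = 2 \cdot 2 \left(\left(16 + 4 \cdot 5\right) \left(-4\right) + 6\right) = 4 \left(\left(16 + 20\right) \left(-4\right) + 6\right) = 4 \left(36 \left(-4\right) + 6\right) = 4 \left(-144 + 6\right) = 4 \left(-138\right) = -552$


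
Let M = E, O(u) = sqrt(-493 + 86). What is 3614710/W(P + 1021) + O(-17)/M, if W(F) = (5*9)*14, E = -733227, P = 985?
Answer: 361471/63 - I*sqrt(407)/733227 ≈ 5737.6 - 2.7514e-5*I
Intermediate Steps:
W(F) = 630 (W(F) = 45*14 = 630)
O(u) = I*sqrt(407) (O(u) = sqrt(-407) = I*sqrt(407))
M = -733227
3614710/W(P + 1021) + O(-17)/M = 3614710/630 + (I*sqrt(407))/(-733227) = 3614710*(1/630) + (I*sqrt(407))*(-1/733227) = 361471/63 - I*sqrt(407)/733227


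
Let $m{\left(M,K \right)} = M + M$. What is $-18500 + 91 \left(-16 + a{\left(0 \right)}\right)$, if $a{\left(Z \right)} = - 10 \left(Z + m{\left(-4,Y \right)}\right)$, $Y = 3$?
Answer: $-12676$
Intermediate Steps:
$m{\left(M,K \right)} = 2 M$
$a{\left(Z \right)} = 80 - 10 Z$ ($a{\left(Z \right)} = - 10 \left(Z + 2 \left(-4\right)\right) = - 10 \left(Z - 8\right) = - 10 \left(-8 + Z\right) = 80 - 10 Z$)
$-18500 + 91 \left(-16 + a{\left(0 \right)}\right) = -18500 + 91 \left(-16 + \left(80 - 0\right)\right) = -18500 + 91 \left(-16 + \left(80 + 0\right)\right) = -18500 + 91 \left(-16 + 80\right) = -18500 + 91 \cdot 64 = -18500 + 5824 = -12676$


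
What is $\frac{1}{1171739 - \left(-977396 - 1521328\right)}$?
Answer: $\frac{1}{3670463} \approx 2.7245 \cdot 10^{-7}$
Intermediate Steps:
$\frac{1}{1171739 - \left(-977396 - 1521328\right)} = \frac{1}{1171739 - -2498724} = \frac{1}{1171739 + 2498724} = \frac{1}{3670463}$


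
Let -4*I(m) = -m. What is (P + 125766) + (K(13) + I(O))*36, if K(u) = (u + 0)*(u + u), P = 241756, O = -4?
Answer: 379654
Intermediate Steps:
I(m) = m/4 (I(m) = -(-1)*m/4 = m/4)
K(u) = 2*u² (K(u) = u*(2*u) = 2*u²)
(P + 125766) + (K(13) + I(O))*36 = (241756 + 125766) + (2*13² + (¼)*(-4))*36 = 367522 + (2*169 - 1)*36 = 367522 + (338 - 1)*36 = 367522 + 337*36 = 367522 + 12132 = 379654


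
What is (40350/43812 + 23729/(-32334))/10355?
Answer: 3681416/203737099845 ≈ 1.8069e-5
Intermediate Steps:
(40350/43812 + 23729/(-32334))/10355 = (40350*(1/43812) + 23729*(-1/32334))*(1/10355) = (6725/7302 - 23729/32334)*(1/10355) = (3681416/19675239)*(1/10355) = 3681416/203737099845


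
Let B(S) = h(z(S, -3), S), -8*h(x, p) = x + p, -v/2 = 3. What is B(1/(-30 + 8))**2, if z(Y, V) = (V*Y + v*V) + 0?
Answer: 39601/7744 ≈ 5.1138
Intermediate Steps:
v = -6 (v = -2*3 = -6)
z(Y, V) = -6*V + V*Y (z(Y, V) = (V*Y - 6*V) + 0 = (-6*V + V*Y) + 0 = -6*V + V*Y)
h(x, p) = -p/8 - x/8 (h(x, p) = -(x + p)/8 = -(p + x)/8 = -p/8 - x/8)
B(S) = -9/4 + S/4 (B(S) = -S/8 - (-3)*(-6 + S)/8 = -S/8 - (18 - 3*S)/8 = -S/8 + (-9/4 + 3*S/8) = -9/4 + S/4)
B(1/(-30 + 8))**2 = (-9/4 + 1/(4*(-30 + 8)))**2 = (-9/4 + (1/4)/(-22))**2 = (-9/4 + (1/4)*(-1/22))**2 = (-9/4 - 1/88)**2 = (-199/88)**2 = 39601/7744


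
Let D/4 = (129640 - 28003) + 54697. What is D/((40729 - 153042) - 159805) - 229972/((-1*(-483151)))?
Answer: -9597664064/3459844311 ≈ -2.7740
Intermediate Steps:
D = 625336 (D = 4*((129640 - 28003) + 54697) = 4*(101637 + 54697) = 4*156334 = 625336)
D/((40729 - 153042) - 159805) - 229972/((-1*(-483151))) = 625336/((40729 - 153042) - 159805) - 229972/((-1*(-483151))) = 625336/(-112313 - 159805) - 229972/483151 = 625336/(-272118) - 229972*1/483151 = 625336*(-1/272118) - 229972/483151 = -312668/136059 - 229972/483151 = -9597664064/3459844311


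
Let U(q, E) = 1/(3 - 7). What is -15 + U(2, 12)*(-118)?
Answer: 29/2 ≈ 14.500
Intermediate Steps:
U(q, E) = -¼ (U(q, E) = 1/(-4) = -¼)
-15 + U(2, 12)*(-118) = -15 - ¼*(-118) = -15 + 59/2 = 29/2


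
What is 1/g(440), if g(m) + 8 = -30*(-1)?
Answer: 1/22 ≈ 0.045455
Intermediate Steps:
g(m) = 22 (g(m) = -8 - 30*(-1) = -8 + 30 = 22)
1/g(440) = 1/22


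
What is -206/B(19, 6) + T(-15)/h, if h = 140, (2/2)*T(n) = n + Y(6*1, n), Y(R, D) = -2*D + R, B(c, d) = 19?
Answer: -4063/380 ≈ -10.692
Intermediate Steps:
Y(R, D) = R - 2*D
T(n) = 6 - n (T(n) = n + (6*1 - 2*n) = n + (6 - 2*n) = 6 - n)
-206/B(19, 6) + T(-15)/h = -206/19 + (6 - 1*(-15))/140 = -206*1/19 + (6 + 15)*(1/140) = -206/19 + 21*(1/140) = -206/19 + 3/20 = -4063/380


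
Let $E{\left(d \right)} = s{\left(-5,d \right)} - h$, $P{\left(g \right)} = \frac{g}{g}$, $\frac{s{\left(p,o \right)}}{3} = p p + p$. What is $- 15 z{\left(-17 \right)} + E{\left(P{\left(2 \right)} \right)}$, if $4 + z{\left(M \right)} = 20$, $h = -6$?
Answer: $-174$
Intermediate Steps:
$s{\left(p,o \right)} = 3 p + 3 p^{2}$ ($s{\left(p,o \right)} = 3 \left(p p + p\right) = 3 \left(p^{2} + p\right) = 3 \left(p + p^{2}\right) = 3 p + 3 p^{2}$)
$z{\left(M \right)} = 16$ ($z{\left(M \right)} = -4 + 20 = 16$)
$P{\left(g \right)} = 1$
$E{\left(d \right)} = 66$ ($E{\left(d \right)} = 3 \left(-5\right) \left(1 - 5\right) - -6 = 3 \left(-5\right) \left(-4\right) + 6 = 60 + 6 = 66$)
$- 15 z{\left(-17 \right)} + E{\left(P{\left(2 \right)} \right)} = \left(-15\right) 16 + 66 = -240 + 66 = -174$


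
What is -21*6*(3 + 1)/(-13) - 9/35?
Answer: 17523/455 ≈ 38.512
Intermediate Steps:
-21*6*(3 + 1)/(-13) - 9/35 = -21*6*4*(-1)/13 - 9*1/35 = -504*(-1)/13 - 9/35 = -21*(-24/13) - 9/35 = 504/13 - 9/35 = 17523/455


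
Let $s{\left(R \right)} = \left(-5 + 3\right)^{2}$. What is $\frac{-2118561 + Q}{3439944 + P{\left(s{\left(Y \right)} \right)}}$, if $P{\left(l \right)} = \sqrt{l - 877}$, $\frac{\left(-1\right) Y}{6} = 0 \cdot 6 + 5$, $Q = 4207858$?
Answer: $\frac{114080391736}{187828805143} - \frac{298471 i \sqrt{97}}{563486415429} \approx 0.60736 - 5.2168 \cdot 10^{-6} i$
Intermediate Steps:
$Y = -30$ ($Y = - 6 \left(0 \cdot 6 + 5\right) = - 6 \left(0 + 5\right) = \left(-6\right) 5 = -30$)
$s{\left(R \right)} = 4$ ($s{\left(R \right)} = \left(-2\right)^{2} = 4$)
$P{\left(l \right)} = \sqrt{-877 + l}$ ($P{\left(l \right)} = \sqrt{l - 877} = \sqrt{-877 + l}$)
$\frac{-2118561 + Q}{3439944 + P{\left(s{\left(Y \right)} \right)}} = \frac{-2118561 + 4207858}{3439944 + \sqrt{-877 + 4}} = \frac{2089297}{3439944 + \sqrt{-873}} = \frac{2089297}{3439944 + 3 i \sqrt{97}}$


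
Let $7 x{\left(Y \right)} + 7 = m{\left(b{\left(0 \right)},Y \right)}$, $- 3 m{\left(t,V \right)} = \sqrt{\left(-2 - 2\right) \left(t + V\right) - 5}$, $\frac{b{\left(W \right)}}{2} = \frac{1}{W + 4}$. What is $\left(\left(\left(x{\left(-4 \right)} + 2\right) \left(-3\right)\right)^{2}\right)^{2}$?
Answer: $\frac{104976}{2401} \approx 43.722$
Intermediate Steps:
$b{\left(W \right)} = \frac{2}{4 + W}$ ($b{\left(W \right)} = \frac{2}{W + 4} = \frac{2}{4 + W}$)
$m{\left(t,V \right)} = - \frac{\sqrt{-5 - 4 V - 4 t}}{3}$ ($m{\left(t,V \right)} = - \frac{\sqrt{\left(-2 - 2\right) \left(t + V\right) - 5}}{3} = - \frac{\sqrt{- 4 \left(V + t\right) - 5}}{3} = - \frac{\sqrt{\left(- 4 V - 4 t\right) - 5}}{3} = - \frac{\sqrt{-5 - 4 V - 4 t}}{3}$)
$x{\left(Y \right)} = -1 - \frac{\sqrt{-7 - 4 Y}}{21}$ ($x{\left(Y \right)} = -1 + \frac{\left(- \frac{1}{3}\right) \sqrt{-5 - 4 Y - 4 \frac{2}{4 + 0}}}{7} = -1 + \frac{\left(- \frac{1}{3}\right) \sqrt{-5 - 4 Y - 4 \cdot \frac{2}{4}}}{7} = -1 + \frac{\left(- \frac{1}{3}\right) \sqrt{-5 - 4 Y - 4 \cdot 2 \cdot \frac{1}{4}}}{7} = -1 + \frac{\left(- \frac{1}{3}\right) \sqrt{-5 - 4 Y - 2}}{7} = -1 + \frac{\left(- \frac{1}{3}\right) \sqrt{-7 - 4 Y}}{7} = -1 - \frac{\sqrt{-7 - 4 Y}}{21}$)
$\left(\left(\left(x{\left(-4 \right)} + 2\right) \left(-3\right)\right)^{2}\right)^{2} = \left(\left(\left(\left(-1 - \frac{\sqrt{-7 - -16}}{21}\right) + 2\right) \left(-3\right)\right)^{2}\right)^{2} = \left(\left(\left(\left(-1 - \frac{\sqrt{-7 + 16}}{21}\right) + 2\right) \left(-3\right)\right)^{2}\right)^{2} = \left(\left(\left(\left(-1 - \frac{\sqrt{9}}{21}\right) + 2\right) \left(-3\right)\right)^{2}\right)^{2} = \left(\left(\left(\left(-1 - \frac{1}{7}\right) + 2\right) \left(-3\right)\right)^{2}\right)^{2} = \left(\left(\left(- \frac{8}{7} + 2\right) \left(-3\right)\right)^{2}\right)^{2} = \left(\left(\frac{6}{7} \left(-3\right)\right)^{2}\right)^{2} = \left(\left(- \frac{18}{7}\right)^{2}\right)^{2} = \left(\frac{324}{49}\right)^{2} = \frac{104976}{2401}$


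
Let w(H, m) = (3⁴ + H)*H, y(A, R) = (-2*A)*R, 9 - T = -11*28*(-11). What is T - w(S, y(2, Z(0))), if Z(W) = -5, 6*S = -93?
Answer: -9455/4 ≈ -2363.8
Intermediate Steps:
S = -31/2 (S = (⅙)*(-93) = -31/2 ≈ -15.500)
T = -3379 (T = 9 - (-11*28)*(-11) = 9 - (-308)*(-11) = 9 - 1*3388 = 9 - 3388 = -3379)
y(A, R) = -2*A*R
w(H, m) = H*(81 + H) (w(H, m) = (81 + H)*H = H*(81 + H))
T - w(S, y(2, Z(0))) = -3379 - (-31)*(81 - 31/2)/2 = -3379 - (-31)*131/(2*2) = -3379 - 1*(-4061/4) = -3379 + 4061/4 = -9455/4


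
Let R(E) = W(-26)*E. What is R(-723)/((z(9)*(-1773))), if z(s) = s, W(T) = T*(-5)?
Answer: 31330/5319 ≈ 5.8902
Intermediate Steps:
W(T) = -5*T
R(E) = 130*E (R(E) = (-5*(-26))*E = 130*E)
R(-723)/((z(9)*(-1773))) = (130*(-723))/((9*(-1773))) = -93990/(-15957) = -93990*(-1/15957) = 31330/5319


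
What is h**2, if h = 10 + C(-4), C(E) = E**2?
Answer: 676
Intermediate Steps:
h = 26 (h = 10 + (-4)**2 = 10 + 16 = 26)
h**2 = 26**2 = 676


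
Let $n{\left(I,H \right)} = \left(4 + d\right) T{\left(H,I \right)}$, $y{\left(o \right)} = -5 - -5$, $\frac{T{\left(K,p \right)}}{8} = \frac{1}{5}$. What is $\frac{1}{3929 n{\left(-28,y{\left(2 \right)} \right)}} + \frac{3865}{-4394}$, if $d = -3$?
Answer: $- \frac{60731355}{69056104} \approx -0.87945$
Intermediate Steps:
$T{\left(K,p \right)} = \frac{8}{5}$
$y{\left(o \right)} = 0$ ($y{\left(o \right)} = -5 + 5 = 0$)
$n{\left(I,H \right)} = \frac{8}{5}$ ($n{\left(I,H \right)} = \left(4 - 3\right) \frac{8}{5} = 1 \cdot \frac{8}{5} = \frac{8}{5}$)
$\frac{1}{3929 n{\left(-28,y{\left(2 \right)} \right)}} + \frac{3865}{-4394} = \frac{1}{3929 \cdot \frac{8}{5}} + \frac{3865}{-4394} = \frac{1}{3929} \cdot \frac{5}{8} + 3865 \left(- \frac{1}{4394}\right) = \frac{5}{31432} - \frac{3865}{4394} = - \frac{60731355}{69056104}$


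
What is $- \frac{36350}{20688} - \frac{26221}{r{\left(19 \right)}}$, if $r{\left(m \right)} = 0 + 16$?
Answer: $- \frac{33940103}{20688} \approx -1640.6$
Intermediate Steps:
$r{\left(m \right)} = 16$
$- \frac{36350}{20688} - \frac{26221}{r{\left(19 \right)}} = - \frac{36350}{20688} - \frac{26221}{16} = \left(-36350\right) \frac{1}{20688} - \frac{26221}{16} = - \frac{18175}{10344} - \frac{26221}{16} = - \frac{33940103}{20688}$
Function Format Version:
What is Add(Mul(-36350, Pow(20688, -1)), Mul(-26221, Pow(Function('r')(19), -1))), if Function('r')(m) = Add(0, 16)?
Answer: Rational(-33940103, 20688) ≈ -1640.6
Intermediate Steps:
Function('r')(m) = 16
Add(Mul(-36350, Pow(20688, -1)), Mul(-26221, Pow(Function('r')(19), -1))) = Add(Mul(-36350, Pow(20688, -1)), Mul(-26221, Pow(16, -1))) = Add(Mul(-36350, Rational(1, 20688)), Mul(-26221, Rational(1, 16))) = Add(Rational(-18175, 10344), Rational(-26221, 16)) = Rational(-33940103, 20688)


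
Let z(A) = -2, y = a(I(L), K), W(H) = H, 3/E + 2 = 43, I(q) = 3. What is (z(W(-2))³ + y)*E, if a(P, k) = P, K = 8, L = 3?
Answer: -15/41 ≈ -0.36585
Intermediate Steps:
E = 3/41 (E = 3/(-2 + 43) = 3/41 ≈ 0.073171)
y = 3
(z(W(-2))³ + y)*E = ((-2)³ + 3)*(3/41) = (-8 + 3)*(3/41) = -5*3/41 = -15/41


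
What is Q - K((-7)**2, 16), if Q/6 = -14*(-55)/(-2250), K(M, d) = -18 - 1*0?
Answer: 1196/75 ≈ 15.947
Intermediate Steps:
K(M, d) = -18 (K(M, d) = -18 + 0 = -18)
Q = -154/75 (Q = 6*(-14*(-55)/(-2250)) = 6*(770*(-1/2250)) = 6*(-77/225) = -154/75 ≈ -2.0533)
Q - K((-7)**2, 16) = -154/75 - 1*(-18) = -154/75 + 18 = 1196/75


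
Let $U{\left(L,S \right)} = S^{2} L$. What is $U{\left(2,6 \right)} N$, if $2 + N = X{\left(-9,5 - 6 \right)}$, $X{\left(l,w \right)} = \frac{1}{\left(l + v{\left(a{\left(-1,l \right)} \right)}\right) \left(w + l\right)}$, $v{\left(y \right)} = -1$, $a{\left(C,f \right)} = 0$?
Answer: $- \frac{3582}{25} \approx -143.28$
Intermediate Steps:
$U{\left(L,S \right)} = L S^{2}$
$X{\left(l,w \right)} = \frac{1}{\left(-1 + l\right) \left(l + w\right)}$ ($X{\left(l,w \right)} = \frac{1}{\left(l - 1\right) \left(w + l\right)} = \frac{1}{\left(-1 + l\right) \left(l + w\right)}$)
$N = - \frac{199}{100}$ ($N = -2 + \frac{1}{\left(-9\right)^{2} - -9 - \left(5 - 6\right) - 9 \left(5 - 6\right)} = -2 + \frac{1}{81 + 9 - \left(5 - 6\right) - 9 \left(5 - 6\right)} = -2 + \frac{1}{81 + 9 - -1 - -9} = -2 + \frac{1}{81 + 9 + 1 + 9} = -2 + \frac{1}{100} = - \frac{199}{100} \approx -1.99$)
$U{\left(2,6 \right)} N = 2 \cdot 6^{2} \left(- \frac{199}{100}\right) = 2 \cdot 36 \left(- \frac{199}{100}\right) = 72 \left(- \frac{199}{100}\right) = - \frac{3582}{25}$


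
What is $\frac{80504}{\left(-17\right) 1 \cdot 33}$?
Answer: $- \frac{80504}{561} \approx -143.5$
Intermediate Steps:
$\frac{80504}{\left(-17\right) 1 \cdot 33} = \frac{80504}{\left(-17\right) 33} = \frac{80504}{-561} = 80504 \left(- \frac{1}{561}\right) = - \frac{80504}{561}$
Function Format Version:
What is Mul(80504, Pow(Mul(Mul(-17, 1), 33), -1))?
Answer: Rational(-80504, 561) ≈ -143.50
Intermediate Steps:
Mul(80504, Pow(Mul(Mul(-17, 1), 33), -1)) = Mul(80504, Pow(Mul(-17, 33), -1)) = Mul(80504, Pow(-561, -1)) = Mul(80504, Rational(-1, 561)) = Rational(-80504, 561)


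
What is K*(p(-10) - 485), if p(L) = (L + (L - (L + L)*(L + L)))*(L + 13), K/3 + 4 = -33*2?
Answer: 366450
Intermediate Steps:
K = -210 (K = -12 + 3*(-33*2) = -12 + 3*(-66) = -12 - 198 = -210)
p(L) = (13 + L)*(-4*L² + 2*L) (p(L) = (L + (L - 2*L*2*L))*(13 + L) = (L + (L - 4*L²))*(13 + L) = (-4*L² + 2*L)*(13 + L) = (13 + L)*(-4*L² + 2*L))
K*(p(-10) - 485) = -210*(2*(-10)*(13 - 25*(-10) - 2*(-10)²) - 485) = -210*(2*(-10)*(13 + 250 - 2*100) - 485) = -210*(2*(-10)*(13 + 250 - 200) - 485) = -210*(2*(-10)*63 - 485) = -210*(-1260 - 485) = -210*(-1745) = 366450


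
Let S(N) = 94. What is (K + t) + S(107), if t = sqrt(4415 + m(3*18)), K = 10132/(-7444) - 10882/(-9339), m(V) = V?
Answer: 1630304341/17379879 + sqrt(4469) ≈ 160.65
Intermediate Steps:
K = -3404285/17379879 (K = 10132*(-1/7444) - 10882*(-1/9339) = -2533/1861 + 10882/9339 = -3404285/17379879 ≈ -0.19588)
t = sqrt(4469) (t = sqrt(4415 + 3*18) = sqrt(4415 + 54) = sqrt(4469) ≈ 66.851)
(K + t) + S(107) = (-3404285/17379879 + sqrt(4469)) + 94 = 1630304341/17379879 + sqrt(4469)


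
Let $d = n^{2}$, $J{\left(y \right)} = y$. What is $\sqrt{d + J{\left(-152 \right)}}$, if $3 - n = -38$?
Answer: $\sqrt{1529} \approx 39.102$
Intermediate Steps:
$n = 41$ ($n = 3 - -38 = 3 + 38 = 41$)
$d = 1681$ ($d = 41^{2} = 1681$)
$\sqrt{d + J{\left(-152 \right)}} = \sqrt{1681 - 152} = \sqrt{1529}$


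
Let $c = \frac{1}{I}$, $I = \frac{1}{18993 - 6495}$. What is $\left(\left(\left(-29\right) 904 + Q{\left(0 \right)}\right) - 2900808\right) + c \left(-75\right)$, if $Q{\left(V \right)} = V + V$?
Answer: $-3864374$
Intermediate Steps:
$Q{\left(V \right)} = 2 V$
$I = \frac{1}{12498}$ ($I = \frac{1}{18993 + \left(-8579 + 2084\right)} = \frac{1}{18993 - 6495} = \frac{1}{12498} \approx 8.0013 \cdot 10^{-5}$)
$c = 12498$ ($c = \frac{1}{\frac{1}{12498}} = 12498$)
$\left(\left(\left(-29\right) 904 + Q{\left(0 \right)}\right) - 2900808\right) + c \left(-75\right) = \left(\left(\left(-29\right) 904 + 2 \cdot 0\right) - 2900808\right) + 12498 \left(-75\right) = \left(\left(-26216 + 0\right) - 2900808\right) - 937350 = \left(-26216 - 2900808\right) - 937350 = -2927024 - 937350 = -3864374$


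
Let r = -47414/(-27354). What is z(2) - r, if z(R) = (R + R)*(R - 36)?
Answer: -1883779/13677 ≈ -137.73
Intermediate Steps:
z(R) = 2*R*(-36 + R) (z(R) = (2*R)*(-36 + R) = 2*R*(-36 + R))
r = 23707/13677 (r = -47414*(-1/27354) = 23707/13677 ≈ 1.7333)
z(2) - r = 2*2*(-36 + 2) - 1*23707/13677 = 2*2*(-34) - 23707/13677 = -136 - 23707/13677 = -1883779/13677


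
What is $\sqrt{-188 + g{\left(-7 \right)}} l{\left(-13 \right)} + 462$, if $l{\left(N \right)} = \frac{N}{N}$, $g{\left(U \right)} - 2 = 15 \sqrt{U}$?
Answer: $462 + \sqrt{-186 + 15 i \sqrt{7}} \approx 463.45 + 13.715 i$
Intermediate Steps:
$g{\left(U \right)} = 2 + 15 \sqrt{U}$
$l{\left(N \right)} = 1$
$\sqrt{-188 + g{\left(-7 \right)}} l{\left(-13 \right)} + 462 = \sqrt{-188 + \left(2 + 15 \sqrt{-7}\right)} 1 + 462 = \sqrt{-188 + \left(2 + 15 i \sqrt{7}\right)} 1 + 462 = \sqrt{-186 + 15 i \sqrt{7}} \cdot 1 + 462 = \sqrt{-186 + 15 i \sqrt{7}} + 462 = 462 + \sqrt{-186 + 15 i \sqrt{7}}$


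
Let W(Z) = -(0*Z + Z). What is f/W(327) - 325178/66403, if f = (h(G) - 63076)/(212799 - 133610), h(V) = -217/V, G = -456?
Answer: -3837801721732987/784088627245704 ≈ -4.8946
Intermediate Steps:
W(Z) = -Z (W(Z) = -(0 + Z) = -Z)
f = -28762439/36110184 (f = (-217/(-456) - 63076)/(212799 - 133610) = (-217*(-1/456) - 63076)/79189 = (217/456 - 63076)*(1/79189) = -28762439/456*1/79189 = -28762439/36110184 ≈ -0.79652)
f/W(327) - 325178/66403 = -28762439/(36110184*((-1*327))) - 325178/66403 = -28762439/36110184/(-327) - 325178*1/66403 = -28762439/36110184*(-1/327) - 325178/66403 = 28762439/11808030168 - 325178/66403 = -3837801721732987/784088627245704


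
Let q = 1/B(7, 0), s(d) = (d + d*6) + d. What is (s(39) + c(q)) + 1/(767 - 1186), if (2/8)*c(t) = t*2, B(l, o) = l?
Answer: 918441/2933 ≈ 313.14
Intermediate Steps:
s(d) = 8*d (s(d) = (d + 6*d) + d = 7*d + d = 8*d)
q = ⅐ (q = 1/7 = ⅐ ≈ 0.14286)
c(t) = 8*t (c(t) = 4*(t*2) = 4*(2*t) = 8*t)
(s(39) + c(q)) + 1/(767 - 1186) = (8*39 + 8*(⅐)) + 1/(767 - 1186) = (312 + 8/7) + 1/(-419) = 2192/7 - 1/419 = 918441/2933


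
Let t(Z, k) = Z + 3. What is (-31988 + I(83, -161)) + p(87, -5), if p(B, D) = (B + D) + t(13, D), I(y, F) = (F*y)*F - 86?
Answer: 2119467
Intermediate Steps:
t(Z, k) = 3 + Z
I(y, F) = -86 + y*F² (I(y, F) = y*F² - 86 = -86 + y*F²)
p(B, D) = 16 + B + D (p(B, D) = (B + D) + (3 + 13) = (B + D) + 16 = 16 + B + D)
(-31988 + I(83, -161)) + p(87, -5) = (-31988 + (-86 + 83*(-161)²)) + (16 + 87 - 5) = (-31988 + (-86 + 83*25921)) + 98 = (-31988 + (-86 + 2151443)) + 98 = (-31988 + 2151357) + 98 = 2119369 + 98 = 2119467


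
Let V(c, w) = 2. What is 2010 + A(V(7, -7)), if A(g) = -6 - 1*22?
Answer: 1982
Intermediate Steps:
A(g) = -28 (A(g) = -6 - 22 = -28)
2010 + A(V(7, -7)) = 2010 - 28 = 1982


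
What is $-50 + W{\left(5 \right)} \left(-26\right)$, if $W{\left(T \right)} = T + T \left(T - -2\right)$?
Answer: $-1090$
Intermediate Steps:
$W{\left(T \right)} = T + T \left(2 + T\right)$ ($W{\left(T \right)} = T + T \left(T + 2\right) = T + T \left(2 + T\right)$)
$-50 + W{\left(5 \right)} \left(-26\right) = -50 + 5 \left(3 + 5\right) \left(-26\right) = -50 + 5 \cdot 8 \left(-26\right) = -50 + 40 \left(-26\right) = -50 - 1040 = -1090$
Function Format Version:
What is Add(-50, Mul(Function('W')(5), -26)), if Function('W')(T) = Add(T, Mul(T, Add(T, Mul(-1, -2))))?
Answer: -1090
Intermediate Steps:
Function('W')(T) = Add(T, Mul(T, Add(2, T))) (Function('W')(T) = Add(T, Mul(T, Add(T, 2))) = Add(T, Mul(T, Add(2, T))))
Add(-50, Mul(Function('W')(5), -26)) = Add(-50, Mul(Mul(5, Add(3, 5)), -26)) = Add(-50, Mul(Mul(5, 8), -26)) = Add(-50, Mul(40, -26)) = Add(-50, -1040) = -1090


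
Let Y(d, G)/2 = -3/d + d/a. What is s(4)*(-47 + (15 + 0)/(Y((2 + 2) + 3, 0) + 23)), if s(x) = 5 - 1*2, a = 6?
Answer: -71529/514 ≈ -139.16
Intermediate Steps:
s(x) = 3 (s(x) = 5 - 2 = 3)
Y(d, G) = -6/d + d/3 (Y(d, G) = 2*(-3/d + d/6) = -6/d + d/3)
s(4)*(-47 + (15 + 0)/(Y((2 + 2) + 3, 0) + 23)) = 3*(-47 + (15 + 0)/((-6/((2 + 2) + 3) + ((2 + 2) + 3)/3) + 23)) = 3*(-47 + 15/((-6/(4 + 3) + (4 + 3)/3) + 23)) = 3*(-47 + 15/((-6/7 + (⅓)*7) + 23)) = 3*(-47 + 15/((-6*⅐ + 7/3) + 23)) = 3*(-47 + 15/((-6/7 + 7/3) + 23)) = 3*(-47 + 15/(31/21 + 23)) = 3*(-47 + 15/(514/21)) = 3*(-47 + 15*(21/514)) = 3*(-47 + 315/514) = 3*(-23843/514) = -71529/514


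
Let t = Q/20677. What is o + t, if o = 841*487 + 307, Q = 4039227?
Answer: 8479003925/20677 ≈ 4.1007e+5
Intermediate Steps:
o = 409874 (o = 409567 + 307 = 409874)
t = 4039227/20677 ≈ 195.35
o + t = 409874 + 4039227/20677 = 8479003925/20677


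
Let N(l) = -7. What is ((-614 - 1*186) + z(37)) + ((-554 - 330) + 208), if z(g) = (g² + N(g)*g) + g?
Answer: -329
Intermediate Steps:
z(g) = g² - 6*g (z(g) = (g² - 7*g) + g = g² - 6*g)
((-614 - 1*186) + z(37)) + ((-554 - 330) + 208) = ((-614 - 1*186) + 37*(-6 + 37)) + ((-554 - 330) + 208) = ((-614 - 186) + 37*31) + (-884 + 208) = (-800 + 1147) - 676 = 347 - 676 = -329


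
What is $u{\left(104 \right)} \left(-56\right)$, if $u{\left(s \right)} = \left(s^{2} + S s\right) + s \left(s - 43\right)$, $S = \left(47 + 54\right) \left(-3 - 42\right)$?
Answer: $25509120$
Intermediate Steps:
$S = -4545$ ($S = 101 \left(-45\right) = -4545$)
$u{\left(s \right)} = s^{2} - 4545 s + s \left(-43 + s\right)$ ($u{\left(s \right)} = \left(s^{2} - 4545 s\right) + s \left(s - 43\right) = \left(s^{2} - 4545 s\right) + s \left(-43 + s\right) = s^{2} - 4545 s + s \left(-43 + s\right)$)
$u{\left(104 \right)} \left(-56\right) = 2 \cdot 104 \left(-2294 + 104\right) \left(-56\right) = 2 \cdot 104 \left(-2190\right) \left(-56\right) = \left(-455520\right) \left(-56\right) = 25509120$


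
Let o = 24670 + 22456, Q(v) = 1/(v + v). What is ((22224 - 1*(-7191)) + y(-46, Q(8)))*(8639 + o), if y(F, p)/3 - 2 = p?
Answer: 26250760335/16 ≈ 1.6407e+9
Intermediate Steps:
Q(v) = 1/(2*v)
y(F, p) = 6 + 3*p
o = 47126
((22224 - 1*(-7191)) + y(-46, Q(8)))*(8639 + o) = ((22224 - 1*(-7191)) + (6 + 3*((½)/8)))*(8639 + 47126) = ((22224 + 7191) + (6 + 3*((½)*(⅛))))*55765 = (29415 + (6 + 3*(1/16)))*55765 = (29415 + (6 + 3/16))*55765 = (29415 + 99/16)*55765 = (470739/16)*55765 = 26250760335/16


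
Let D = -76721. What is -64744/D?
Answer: 64744/76721 ≈ 0.84389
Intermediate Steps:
-64744/D = -64744/(-76721) = -64744*(-1/76721) = 64744/76721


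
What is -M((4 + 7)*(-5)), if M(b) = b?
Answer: 55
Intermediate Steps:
-M((4 + 7)*(-5)) = -(4 + 7)*(-5) = -11*(-5) = -1*(-55) = 55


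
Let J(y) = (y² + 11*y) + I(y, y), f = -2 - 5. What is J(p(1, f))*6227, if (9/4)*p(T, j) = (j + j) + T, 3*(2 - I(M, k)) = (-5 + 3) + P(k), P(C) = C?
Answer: -12902344/81 ≈ -1.5929e+5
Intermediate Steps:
I(M, k) = 8/3 - k/3 (I(M, k) = 2 - ((-5 + 3) + k)/3 = 2 - (-2 + k)/3 = 2 + (⅔ - k/3) = 8/3 - k/3)
f = -7
p(T, j) = 4*T/9 + 8*j/9 (p(T, j) = 4*((j + j) + T)/9 = 4*(2*j + T)/9 = 4*(T + 2*j)/9 = 4*T/9 + 8*j/9)
J(y) = 8/3 + y² + 32*y/3 (J(y) = (y² + 11*y) + (8/3 - y/3) = 8/3 + y² + 32*y/3)
J(p(1, f))*6227 = (8/3 + ((4/9)*1 + (8/9)*(-7))² + 32*((4/9)*1 + (8/9)*(-7))/3)*6227 = (8/3 + (4/9 - 56/9)² + 32*(4/9 - 56/9)/3)*6227 = (8/3 + (-52/9)² + (32/3)*(-52/9))*6227 = (8/3 + 2704/81 - 1664/27)*6227 = -2072/81*6227 = -12902344/81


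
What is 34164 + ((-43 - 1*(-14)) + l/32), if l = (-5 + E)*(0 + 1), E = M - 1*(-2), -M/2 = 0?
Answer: 1092317/32 ≈ 34135.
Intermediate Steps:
M = 0 (M = -2*0 = 0)
E = 2 (E = 0 - 1*(-2) = 0 + 2 = 2)
l = -3 (l = (-5 + 2)*(0 + 1) = -3*1 = -3)
34164 + ((-43 - 1*(-14)) + l/32) = 34164 + ((-43 - 1*(-14)) - 3/32) = 34164 + ((-43 + 14) - 3*1/32) = 34164 + (-29 - 3/32) = 34164 - 931/32 = 1092317/32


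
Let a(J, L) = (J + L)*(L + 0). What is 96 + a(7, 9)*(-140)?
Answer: -20064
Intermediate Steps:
a(J, L) = L*(J + L) (a(J, L) = (J + L)*L = L*(J + L))
96 + a(7, 9)*(-140) = 96 + (9*(7 + 9))*(-140) = 96 + (9*16)*(-140) = 96 + 144*(-140) = 96 - 20160 = -20064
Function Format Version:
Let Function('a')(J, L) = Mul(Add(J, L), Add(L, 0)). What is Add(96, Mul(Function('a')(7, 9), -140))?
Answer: -20064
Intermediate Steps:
Function('a')(J, L) = Mul(L, Add(J, L)) (Function('a')(J, L) = Mul(Add(J, L), L) = Mul(L, Add(J, L)))
Add(96, Mul(Function('a')(7, 9), -140)) = Add(96, Mul(Mul(9, Add(7, 9)), -140)) = Add(96, Mul(Mul(9, 16), -140)) = Add(96, Mul(144, -140)) = Add(96, -20160) = -20064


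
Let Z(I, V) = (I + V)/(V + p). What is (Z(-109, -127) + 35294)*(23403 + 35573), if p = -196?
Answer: 35386214592/17 ≈ 2.0815e+9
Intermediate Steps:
Z(I, V) = (I + V)/(-196 + V) (Z(I, V) = (I + V)/(V - 196) = (I + V)/(-196 + V))
(Z(-109, -127) + 35294)*(23403 + 35573) = ((-109 - 127)/(-196 - 127) + 35294)*(23403 + 35573) = (-236/(-323) + 35294)*58976 = (-1/323*(-236) + 35294)*58976 = (236/323 + 35294)*58976 = (11400198/323)*58976 = 35386214592/17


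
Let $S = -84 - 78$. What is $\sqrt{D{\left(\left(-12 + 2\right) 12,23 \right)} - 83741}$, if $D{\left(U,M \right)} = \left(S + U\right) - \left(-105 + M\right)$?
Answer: $i \sqrt{83941} \approx 289.73 i$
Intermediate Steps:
$S = -162$ ($S = -84 - 78 = -162$)
$D{\left(U,M \right)} = -57 + U - M$ ($D{\left(U,M \right)} = \left(-162 + U\right) - \left(-105 + M\right) = -57 + U - M$)
$\sqrt{D{\left(\left(-12 + 2\right) 12,23 \right)} - 83741} = \sqrt{\left(-57 + \left(-12 + 2\right) 12 - 23\right) - 83741} = \sqrt{\left(-57 - 120 - 23\right) - 83741} = \sqrt{-200 - 83741} = \sqrt{-83941} = i \sqrt{83941}$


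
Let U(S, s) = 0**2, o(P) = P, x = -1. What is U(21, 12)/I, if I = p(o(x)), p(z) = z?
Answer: 0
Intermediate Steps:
U(S, s) = 0
I = -1
U(21, 12)/I = 0/(-1) = 0*(-1) = 0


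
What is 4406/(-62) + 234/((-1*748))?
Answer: -827549/11594 ≈ -71.377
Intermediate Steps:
4406/(-62) + 234/((-1*748)) = 4406*(-1/62) + 234/(-748) = -2203/31 + 234*(-1/748) = -2203/31 - 117/374 = -827549/11594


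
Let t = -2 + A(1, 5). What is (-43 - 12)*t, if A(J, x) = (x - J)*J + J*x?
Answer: -385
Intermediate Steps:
A(J, x) = J*x + J*(x - J) (A(J, x) = J*(x - J) + J*x = J*x + J*(x - J))
t = 7 (t = -2 + 1*(-1*1 + 2*5) = -2 + 1*(-1 + 10) = -2 + 1*9 = -2 + 9 = 7)
(-43 - 12)*t = (-43 - 12)*7 = -55*7 = -385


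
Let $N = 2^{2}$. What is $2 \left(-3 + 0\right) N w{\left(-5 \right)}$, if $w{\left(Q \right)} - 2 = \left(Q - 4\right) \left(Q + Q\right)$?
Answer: $-2208$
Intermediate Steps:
$w{\left(Q \right)} = 2 + 2 Q \left(-4 + Q\right)$ ($w{\left(Q \right)} = 2 + \left(Q - 4\right) \left(Q + Q\right) = 2 + \left(-4 + Q\right) 2 Q = 2 + 2 Q \left(-4 + Q\right)$)
$N = 4$
$2 \left(-3 + 0\right) N w{\left(-5 \right)} = 2 \left(-3 + 0\right) 4 \left(2 - -40 + 2 \left(-5\right)^{2}\right) = 2 \left(-3\right) 4 \left(2 + 40 + 2 \cdot 25\right) = \left(-6\right) 4 \left(2 + 40 + 50\right) = \left(-24\right) 92 = -2208$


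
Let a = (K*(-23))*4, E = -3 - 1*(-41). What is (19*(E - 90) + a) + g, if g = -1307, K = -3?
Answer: -2019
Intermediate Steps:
E = 38 (E = -3 + 41 = 38)
a = 276 (a = -3*(-23)*4 = 69*4 = 276)
(19*(E - 90) + a) + g = (19*(38 - 90) + 276) - 1307 = (19*(-52) + 276) - 1307 = (-988 + 276) - 1307 = -712 - 1307 = -2019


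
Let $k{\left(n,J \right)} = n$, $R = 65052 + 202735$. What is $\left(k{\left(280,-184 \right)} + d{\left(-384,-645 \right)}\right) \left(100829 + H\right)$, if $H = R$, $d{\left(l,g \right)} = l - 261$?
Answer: $-134544840$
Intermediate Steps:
$R = 267787$
$d{\left(l,g \right)} = -261 + l$ ($d{\left(l,g \right)} = l - 261 = -261 + l$)
$H = 267787$
$\left(k{\left(280,-184 \right)} + d{\left(-384,-645 \right)}\right) \left(100829 + H\right) = \left(280 - 645\right) \left(100829 + 267787\right) = \left(280 - 645\right) 368616 = \left(-365\right) 368616 = -134544840$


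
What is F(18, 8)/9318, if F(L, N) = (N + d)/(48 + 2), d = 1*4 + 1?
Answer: 13/465900 ≈ 2.7903e-5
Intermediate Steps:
d = 5 (d = 4 + 1 = 5)
F(L, N) = ⅒ + N/50 (F(L, N) = (N + 5)/(48 + 2) = (5 + N)/50 = (5 + N)*(1/50) = ⅒ + N/50)
F(18, 8)/9318 = (⅒ + (1/50)*8)/9318 = (⅒ + 4/25)*(1/9318) = (13/50)*(1/9318) = 13/465900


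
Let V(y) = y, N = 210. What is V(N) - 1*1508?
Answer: -1298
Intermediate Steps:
V(N) - 1*1508 = 210 - 1*1508 = 210 - 1508 = -1298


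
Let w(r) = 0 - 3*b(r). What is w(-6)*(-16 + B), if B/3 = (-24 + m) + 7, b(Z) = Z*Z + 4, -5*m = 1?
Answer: 8112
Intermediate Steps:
m = -⅕ (m = -⅕*1 = -⅕ ≈ -0.20000)
b(Z) = 4 + Z² (b(Z) = Z² + 4 = 4 + Z²)
B = -258/5 (B = 3*((-24 - ⅕) + 7) = 3*(-121/5 + 7) = 3*(-86/5) = -258/5 ≈ -51.600)
w(r) = -12 - 3*r² (w(r) = 0 - 3*(4 + r²) = 0 + (-12 - 3*r²) = -12 - 3*r²)
w(-6)*(-16 + B) = (-12 - 3*(-6)²)*(-16 - 258/5) = (-12 - 3*36)*(-338/5) = (-12 - 108)*(-338/5) = -120*(-338/5) = 8112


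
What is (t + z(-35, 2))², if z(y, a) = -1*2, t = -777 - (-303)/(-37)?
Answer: 848323876/1369 ≈ 6.1967e+5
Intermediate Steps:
t = -29052/37 (t = -777 - (-303)*(-1)/37 = -777 - 1*303/37 = -777 - 303/37 = -29052/37 ≈ -785.19)
z(y, a) = -2
(t + z(-35, 2))² = (-29052/37 - 2)² = (-29126/37)² = 848323876/1369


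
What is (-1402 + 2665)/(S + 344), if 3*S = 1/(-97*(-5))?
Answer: 1837665/500521 ≈ 3.6715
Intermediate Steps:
S = 1/1455 (S = 1/(3*((-97*(-5)))) = (⅓)/485 = (⅓)*(1/485) = 1/1455 ≈ 0.00068729)
(-1402 + 2665)/(S + 344) = (-1402 + 2665)/(1/1455 + 344) = 1263/(500521/1455) = 1263*(1455/500521) = 1837665/500521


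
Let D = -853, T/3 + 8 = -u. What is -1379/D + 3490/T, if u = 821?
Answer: 452603/2121411 ≈ 0.21335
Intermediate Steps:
T = -2487 (T = -24 + 3*(-1*821) = -24 + 3*(-821) = -24 - 2463 = -2487)
-1379/D + 3490/T = -1379/(-853) + 3490/(-2487) = -1379*(-1/853) + 3490*(-1/2487) = 1379/853 - 3490/2487 = 452603/2121411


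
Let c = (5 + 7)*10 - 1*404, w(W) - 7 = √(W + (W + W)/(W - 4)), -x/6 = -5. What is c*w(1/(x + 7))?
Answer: -1988 - 284*√8103/777 ≈ -2020.9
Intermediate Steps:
x = 30 (x = -6*(-5) = 30)
w(W) = 7 + √(W + 2*W/(-4 + W)) (w(W) = 7 + √(W + (W + W)/(W - 4)) = 7 + √(W + (2*W)/(-4 + W)) = 7 + √(W + 2*W/(-4 + W)))
c = -284 (c = 12*10 - 404 = 120 - 404 = -284)
c*w(1/(x + 7)) = -284*(7 + √((-2 + 1/(30 + 7))/((30 + 7)*(-4 + 1/(30 + 7))))) = -284*(7 + √((-2 + 1/37)/(37*(-4 + 1/37)))) = -284*(7 + √((1/37)*(-73/37)/(-147/37))) = -284*(7 + √((1/37)*(-37/147)*(-73/37))) = -284*(7 + √(73/5439)) = -284*(7 + √8103/777) = -1988 - 284*√8103/777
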